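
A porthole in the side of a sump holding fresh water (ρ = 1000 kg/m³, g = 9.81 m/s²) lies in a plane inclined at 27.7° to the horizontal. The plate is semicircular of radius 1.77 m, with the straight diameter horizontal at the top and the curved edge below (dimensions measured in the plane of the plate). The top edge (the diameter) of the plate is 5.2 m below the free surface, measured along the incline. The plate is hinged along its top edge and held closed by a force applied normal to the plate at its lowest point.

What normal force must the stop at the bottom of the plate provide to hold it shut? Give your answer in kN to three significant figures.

γ = ρg = 1000 × 9.81 = 9810 N/m³ = 9.81 kN/m³.
Let θ = 27.7° be the plate's angle to the horizontal; measure y along the incline from where the plane meets the free surface. Vertical depth h = y·sinθ with sinθ = 0.464842.
The centroid of a semicircle lies 4r/(3π) = 0.751211 m from the diameter, here below the top edge, so y_c = 5.2 + 0.751211 = 5.95121 m and h_c = 5.95121 × 0.464842 = 2.76637 m.
A = πr²/2 = π × 1.77²/2 = 4.92115 m².
Resultant F = γ·h_c·A = 9.81 × 2.76637 × 4.92115 = 133.551 kN.
I_c = (π/8 − 8/(9π))·r⁴ = 0.109757 × 1.77⁴ = 1.07727 m⁴.
Centre of pressure: y_p = y_c + I_c/(y_c·A) = 5.95121 + 1.07727/(5.95121 × 4.92115) = 5.95121 + 0.0367835 = 5.98799 m along the plane.
The resultant acts 0.751211 + 0.0367835 = 0.787994 m (along the plate) below the hinge at the top edge, so the moment about the hinge is M = F × 0.787994 = 133.551 × 0.787994 = 105.237 kN·m.
A normal force at the bottom, 1.77 m from the hinge, must supply this moment: P = 105.237/1.77 = 59.4559 kN.

P ≈ 59.5 kN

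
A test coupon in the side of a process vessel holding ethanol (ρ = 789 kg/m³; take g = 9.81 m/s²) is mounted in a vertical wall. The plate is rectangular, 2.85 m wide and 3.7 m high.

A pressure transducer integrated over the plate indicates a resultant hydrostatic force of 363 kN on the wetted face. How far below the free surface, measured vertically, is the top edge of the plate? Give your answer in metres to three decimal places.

d_top ≈ 2.597 m

γ = ρg = 789 × 9.81 / 1000 = 7.74009 kN/m³.
A = 2.85 × 3.7 = 10.545 m².
From F = γ·h_c·A, the centroid depth is h_c = 363/(7.74009 × 10.545) = 4.44748 m.
The centroid lies 3.7/2 = 1.85 m below the top edge, so the top edge sits at h_top = 4.44748 − 1.85 = 2.59748 m below the surface.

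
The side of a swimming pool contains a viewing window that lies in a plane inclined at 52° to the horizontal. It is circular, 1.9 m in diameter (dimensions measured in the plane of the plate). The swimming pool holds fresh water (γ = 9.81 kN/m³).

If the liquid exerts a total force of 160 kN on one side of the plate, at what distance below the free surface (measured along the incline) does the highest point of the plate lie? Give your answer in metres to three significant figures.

γ = 9.81 kN/m³.
A = π(0.95)² = 2.83529 m².
From F = γ·h_c·A, the centroid depth is h_c = 160/(9.81 × 2.83529) = 5.75246 m.
Let θ = 52° be the plate's angle to the horizontal; measure y along the incline from where the plane meets the free surface. Vertical depth h = y·sinθ with sinθ = 0.788011.
Along the incline, y_c = h_c/sinθ = 5.75246/0.788011 = 7.29997 m.
The centroid is at the centre, 0.95 m below the top of the plate, so the highest point sits at y_top = 7.29997 − 0.95 = 6.34997 m along the incline.

y_top ≈ 6.35 m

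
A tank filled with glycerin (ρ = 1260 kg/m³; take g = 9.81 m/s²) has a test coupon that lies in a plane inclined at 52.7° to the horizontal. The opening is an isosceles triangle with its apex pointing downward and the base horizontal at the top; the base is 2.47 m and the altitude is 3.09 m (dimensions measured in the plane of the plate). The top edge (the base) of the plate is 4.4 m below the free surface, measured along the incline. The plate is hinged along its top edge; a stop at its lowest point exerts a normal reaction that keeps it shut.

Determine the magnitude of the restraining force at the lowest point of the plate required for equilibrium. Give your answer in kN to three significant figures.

γ = ρg = 1260 × 9.81 / 1000 = 12.3606 kN/m³.
Let θ = 52.7° be the plate's angle to the horizontal; measure y along the incline from where the plane meets the free surface. Vertical depth h = y·sinθ with sinθ = 0.795473.
With the apex down, the centroid sits h/3 = 3.09/3 = 1.03 m below the base (the top edge), so y_c = 4.4 + 1.03 = 5.43 m and h_c = 5.43 × 0.795473 = 4.31942 m.
A = ½ × 2.47 × 3.09 = 3.81615 m².
Resultant F = γ·h_c·A = 12.3606 × 4.31942 × 3.81615 = 203.747 kN.
I_c = b·h³/36 = 2.47 × 3.09³/36 = 2.02428 m⁴.
Centre of pressure: y_p = y_c + I_c/(y_c·A) = 5.43 + 2.02428/(5.43 × 3.81615) = 5.43 + 0.0976889 = 5.52769 m along the plane.
The resultant acts 1.03 + 0.0976889 = 1.12769 m (along the plate) below the hinge at the top edge, so the moment about the hinge is M = F × 1.12769 = 203.747 × 1.12769 = 229.763 kN·m.
A normal force at the bottom, 3.09 m from the hinge, must supply this moment: P = 229.763/3.09 = 74.357 kN.

P ≈ 74.4 kN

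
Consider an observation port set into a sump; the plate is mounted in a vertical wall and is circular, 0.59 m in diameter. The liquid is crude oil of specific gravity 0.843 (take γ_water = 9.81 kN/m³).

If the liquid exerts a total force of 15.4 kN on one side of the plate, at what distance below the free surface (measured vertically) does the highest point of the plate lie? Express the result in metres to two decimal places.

γ = 0.843 × 9.81 = 8.26983 kN/m³.
A = π(0.295)² = 0.273397 m².
From F = γ·h_c·A, the centroid depth is h_c = 15.4/(8.26983 × 0.273397) = 6.81131 m.
The centroid is at the centre, 0.295 m below the top of the plate, so the highest point sits at h_top = 6.81131 − 0.295 = 6.51631 m below the surface.

d_top ≈ 6.52 m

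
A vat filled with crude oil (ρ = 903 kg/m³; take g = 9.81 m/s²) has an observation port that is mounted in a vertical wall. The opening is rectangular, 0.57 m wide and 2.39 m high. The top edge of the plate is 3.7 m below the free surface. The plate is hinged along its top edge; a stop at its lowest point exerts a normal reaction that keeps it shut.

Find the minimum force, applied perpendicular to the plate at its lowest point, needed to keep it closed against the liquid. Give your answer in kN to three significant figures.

γ = ρg = 903 × 9.81 / 1000 = 8.85843 kN/m³.
The centroid lies 2.39/2 = 1.195 m below the top edge, so the centroid depth is h_c = 3.7 + 1.195 = 4.895 m.
A = 0.57 × 2.39 = 1.3623 m².
Resultant F = γ·h_c·A = 8.85843 × 4.895 × 1.3623 = 59.0721 kN.
I_c = b·h³/12 = 0.57 × 2.39³/12 = 0.648466 m⁴.
Centre of pressure: y_p = y_c + I_c/(y_c·A) = 4.895 + 0.648466/(4.895 × 1.3623) = 4.895 + 0.0972438 = 4.99224 m along the plane.
The resultant acts 1.195 + 0.0972438 = 1.29224 m (along the plate) below the hinge at the top edge, so the moment about the hinge is M = F × 1.29224 = 59.0721 × 1.29224 = 76.3353 kN·m.
A normal force at the bottom, 2.39 m from the hinge, must supply this moment: P = 76.3353/2.39 = 31.9395 kN.

P ≈ 31.9 kN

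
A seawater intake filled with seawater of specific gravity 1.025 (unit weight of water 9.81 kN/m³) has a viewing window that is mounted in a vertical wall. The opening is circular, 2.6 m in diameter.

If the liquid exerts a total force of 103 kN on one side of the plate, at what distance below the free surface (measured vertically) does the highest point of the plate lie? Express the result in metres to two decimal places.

γ = 1.025 × 9.81 = 10.05525 kN/m³.
A = π(1.3)² = 5.30929 m².
From F = γ·h_c·A, the centroid depth is h_c = 103/(10.05525 × 5.30929) = 1.92934 m.
The centroid is at the centre, 1.3 m below the top of the plate, so the highest point sits at h_top = 1.92934 − 1.3 = 0.62934 m below the surface.

d_top ≈ 0.63 m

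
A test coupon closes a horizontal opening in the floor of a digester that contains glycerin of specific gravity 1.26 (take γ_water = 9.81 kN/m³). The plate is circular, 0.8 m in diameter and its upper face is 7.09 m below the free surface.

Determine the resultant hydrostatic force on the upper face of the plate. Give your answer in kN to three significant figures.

γ = 1.26 × 9.81 = 12.3606 kN/m³.
The plate is horizontal, so pressure is uniform at p = γ·h = 12.3606 × 7.09 = 87.6367 kN/m².
A = π(0.4)² = 0.502655 m².
F = p·A = 87.6367 × 0.502655 = 44.051 kN.

F ≈ 44.1 kN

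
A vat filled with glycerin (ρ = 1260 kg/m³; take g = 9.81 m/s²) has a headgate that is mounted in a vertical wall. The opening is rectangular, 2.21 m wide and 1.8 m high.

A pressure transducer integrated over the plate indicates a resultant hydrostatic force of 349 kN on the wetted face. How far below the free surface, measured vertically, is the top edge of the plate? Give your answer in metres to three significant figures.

γ = ρg = 1260 × 9.81 / 1000 = 12.3606 kN/m³.
A = 2.21 × 1.8 = 3.978 m².
From F = γ·h_c·A, the centroid depth is h_c = 349/(12.3606 × 3.978) = 7.09776 m.
The centroid lies 1.8/2 = 0.9 m below the top edge, so the top edge sits at h_top = 7.09776 − 0.9 = 6.19776 m below the surface.

d_top ≈ 6.20 m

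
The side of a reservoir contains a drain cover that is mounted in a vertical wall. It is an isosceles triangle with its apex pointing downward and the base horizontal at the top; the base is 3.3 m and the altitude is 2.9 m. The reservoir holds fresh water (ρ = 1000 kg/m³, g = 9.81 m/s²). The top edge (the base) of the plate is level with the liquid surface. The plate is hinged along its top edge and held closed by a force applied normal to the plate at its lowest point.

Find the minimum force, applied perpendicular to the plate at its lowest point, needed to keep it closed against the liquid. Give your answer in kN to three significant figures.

γ = ρg = 1000 × 9.81 = 9810 N/m³ = 9.81 kN/m³.
With the apex down, the centroid sits h/3 = 2.9/3 = 0.966667 m below the base (the top edge), so the centroid depth is h_c = 0.966667 m.
A = ½ × 3.3 × 2.9 = 4.785 m².
Resultant F = γ·h_c·A = 9.81 × 0.966667 × 4.785 = 45.3762 kN.
I_c = b·h³/36 = 3.3 × 2.9³/36 = 2.23566 m⁴.
Centre of pressure: y_p = y_c + I_c/(y_c·A) = 0.966667 + 2.23566/(0.966667 × 4.785) = 0.966667 + 0.483334 = 1.45 m along the plane.
The resultant acts 0.966667 + 0.483334 = 1.45 m (along the plate) below the hinge at the top edge, so the moment about the hinge is M = F × 1.45 = 45.3762 × 1.45 = 65.7955 kN·m.
A normal force at the bottom, 2.9 m from the hinge, must supply this moment: P = 65.7955/2.9 = 22.6881 kN.

P ≈ 22.7 kN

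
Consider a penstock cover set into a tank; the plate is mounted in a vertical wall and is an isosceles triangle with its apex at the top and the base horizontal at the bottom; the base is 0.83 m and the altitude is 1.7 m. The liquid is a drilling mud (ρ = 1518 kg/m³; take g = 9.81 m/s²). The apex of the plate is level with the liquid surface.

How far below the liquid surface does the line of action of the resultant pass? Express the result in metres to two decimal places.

h_p = 1.28 m

γ = ρg = 1518 × 9.81 / 1000 = 14.89158 kN/m³.
With the apex up, the centroid sits 2h/3 = 2 × 1.7/3 = 1.13333 m below the apex, so the centroid depth is h_c = 1.13333 m.
A = ½ × 0.83 × 1.7 = 0.7055 m².
Resultant F = γ·h_c·A = 14.89158 × 1.13333 × 0.7055 = 11.9068 kN.
I_c = b·h³/36 = 0.83 × 1.7³/36 = 0.113272 m⁴.
Centre of pressure: y_p = y_c + I_c/(y_c·A) = 1.13333 + 0.113272/(1.13333 × 0.7055) = 1.13333 + 0.141667 = 1.275 m along the plane.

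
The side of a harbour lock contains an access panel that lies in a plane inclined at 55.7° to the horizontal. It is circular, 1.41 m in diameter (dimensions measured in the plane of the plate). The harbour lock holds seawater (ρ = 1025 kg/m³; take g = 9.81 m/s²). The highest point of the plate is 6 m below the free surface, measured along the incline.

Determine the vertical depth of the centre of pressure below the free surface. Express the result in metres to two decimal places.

γ = ρg = 1025 × 9.81 / 1000 = 10.05525 kN/m³.
Let θ = 55.7° be the plate's angle to the horizontal; measure y along the incline from where the plane meets the free surface. Vertical depth h = y·sinθ with sinθ = 0.826098.
The centroid is at the centre, 0.705 m below the top of the plate, so y_c = 6 + 0.705 = 6.705 m and h_c = 6.705 × 0.826098 = 5.53899 m.
A = π(0.705)² = 1.56145 m².
Resultant F = γ·h_c·A = 10.05525 × 5.53899 × 1.56145 = 86.9664 kN.
I_c = πr⁴/4 = π × 0.705⁴/4 = 0.19402 m⁴.
Centre of pressure: y_p = y_c + I_c/(y_c·A) = 6.705 + 0.19402/(6.705 × 1.56145) = 6.705 + 0.0185319 = 6.72353 m along the plane.
Vertically, h_p = y_p·sinθ = 6.72353 × 0.826098 = 5.55429 m.

h_p = 5.55 m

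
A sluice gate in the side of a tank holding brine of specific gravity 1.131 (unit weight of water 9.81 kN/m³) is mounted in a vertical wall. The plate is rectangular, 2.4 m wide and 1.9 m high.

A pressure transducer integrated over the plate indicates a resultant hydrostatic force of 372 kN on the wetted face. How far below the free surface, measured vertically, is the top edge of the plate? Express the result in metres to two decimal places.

d_top ≈ 6.40 m

γ = 1.131 × 9.81 = 11.09511 kN/m³.
A = 2.4 × 1.9 = 4.56 m².
From F = γ·h_c·A, the centroid depth is h_c = 372/(11.09511 × 4.56) = 7.35269 m.
The centroid lies 1.9/2 = 0.95 m below the top edge, so the top edge sits at h_top = 7.35269 − 0.95 = 6.40269 m below the surface.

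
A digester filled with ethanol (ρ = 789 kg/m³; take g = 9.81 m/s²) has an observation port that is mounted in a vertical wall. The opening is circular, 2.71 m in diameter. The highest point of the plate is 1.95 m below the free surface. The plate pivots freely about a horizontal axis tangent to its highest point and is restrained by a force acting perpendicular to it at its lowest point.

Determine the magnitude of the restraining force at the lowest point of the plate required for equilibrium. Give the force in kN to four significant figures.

P ≈ 81.34 kN

γ = ρg = 789 × 9.81 / 1000 = 7.74009 kN/m³.
The centroid is at the centre, 1.355 m below the top of the plate, so the centroid depth is h_c = 1.95 + 1.355 = 3.305 m.
A = π(1.355)² = 5.76804 m².
Resultant F = γ·h_c·A = 7.74009 × 3.305 × 5.76804 = 147.552 kN.
I_c = πr⁴/4 = π × 1.355⁴/4 = 2.64757 m⁴.
Centre of pressure: y_p = y_c + I_c/(y_c·A) = 3.305 + 2.64757/(3.305 × 5.76804) = 3.305 + 0.138883 = 3.44388 m along the plane.
The resultant acts 1.355 + 0.138883 = 1.49388 m (along the plate) below the hinge at the top edge, so the moment about the hinge is M = F × 1.49388 = 147.552 × 1.49388 = 220.425 kN·m.
A normal force at the bottom, 2.71 m from the hinge, must supply this moment: P = 220.425/2.71 = 81.3376 kN.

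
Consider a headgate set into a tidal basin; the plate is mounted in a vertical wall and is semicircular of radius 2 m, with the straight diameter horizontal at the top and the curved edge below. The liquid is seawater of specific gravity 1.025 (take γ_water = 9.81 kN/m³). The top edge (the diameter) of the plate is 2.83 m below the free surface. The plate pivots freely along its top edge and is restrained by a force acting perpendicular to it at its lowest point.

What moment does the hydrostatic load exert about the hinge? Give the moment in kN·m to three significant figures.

γ = 1.025 × 9.81 = 10.05525 kN/m³.
The centroid of a semicircle lies 4r/(3π) = 0.848826 m from the diameter, here below the top edge, so the centroid depth is h_c = 2.83 + 0.848826 = 3.67883 m.
A = πr²/2 = π × 2²/2 = 6.28319 m².
Resultant F = γ·h_c·A = 10.05525 × 3.67883 × 6.28319 = 232.425 kN.
I_c = (π/8 − 8/(9π))·r⁴ = 0.109757 × 2⁴ = 1.75611 m⁴.
Centre of pressure: y_p = y_c + I_c/(y_c·A) = 3.67883 + 1.75611/(3.67883 × 6.28319) = 3.67883 + 0.0759734 = 3.7548 m along the plane.
The resultant acts 0.848826 + 0.0759734 = 0.924799 m (along the plate) below the hinge at the top edge, so the moment about the hinge is M = F × 0.924799 = 232.425 × 0.924799 = 214.946 kN·m.

M ≈ 215 kN·m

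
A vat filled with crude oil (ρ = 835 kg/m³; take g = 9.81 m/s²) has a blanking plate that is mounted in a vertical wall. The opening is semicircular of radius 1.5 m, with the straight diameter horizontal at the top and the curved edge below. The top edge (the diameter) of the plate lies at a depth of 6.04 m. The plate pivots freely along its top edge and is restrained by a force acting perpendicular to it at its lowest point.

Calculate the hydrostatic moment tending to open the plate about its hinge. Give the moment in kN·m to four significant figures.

M ≈ 127.6 kN·m

γ = ρg = 835 × 9.81 / 1000 = 8.19135 kN/m³.
The centroid of a semicircle lies 4r/(3π) = 0.63662 m from the diameter, here below the top edge, so the centroid depth is h_c = 6.04 + 0.63662 = 6.67662 m.
A = πr²/2 = π × 1.5²/2 = 3.53429 m².
Resultant F = γ·h_c·A = 8.19135 × 6.67662 × 3.53429 = 193.292 kN.
I_c = (π/8 − 8/(9π))·r⁴ = 0.109757 × 1.5⁴ = 0.555645 m⁴.
Centre of pressure: y_p = y_c + I_c/(y_c·A) = 6.67662 + 0.555645/(6.67662 × 3.53429) = 6.67662 + 0.0235472 = 6.70017 m along the plane.
The resultant acts 0.63662 + 0.0235472 = 0.660167 m (along the plate) below the hinge at the top edge, so the moment about the hinge is M = F × 0.660167 = 193.292 × 0.660167 = 127.605 kN·m.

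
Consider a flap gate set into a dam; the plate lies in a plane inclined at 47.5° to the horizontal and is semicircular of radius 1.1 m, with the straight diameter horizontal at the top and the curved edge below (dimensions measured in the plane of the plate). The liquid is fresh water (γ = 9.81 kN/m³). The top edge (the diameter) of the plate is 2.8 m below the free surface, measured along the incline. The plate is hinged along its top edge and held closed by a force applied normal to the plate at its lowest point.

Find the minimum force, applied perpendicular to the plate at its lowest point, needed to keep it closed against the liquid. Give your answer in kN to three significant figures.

γ = 9.81 kN/m³.
Let θ = 47.5° be the plate's angle to the horizontal; measure y along the incline from where the plane meets the free surface. Vertical depth h = y·sinθ with sinθ = 0.737277.
The centroid of a semicircle lies 4r/(3π) = 0.466854 m from the diameter, here below the top edge, so y_c = 2.8 + 0.466854 = 3.26685 m and h_c = 3.26685 × 0.737277 = 2.40857 m.
A = πr²/2 = π × 1.1²/2 = 1.90066 m².
Resultant F = γ·h_c·A = 9.81 × 2.40857 × 1.90066 = 44.9089 kN.
I_c = (π/8 − 8/(9π))·r⁴ = 0.109757 × 1.1⁴ = 0.160695 m⁴.
Centre of pressure: y_p = y_c + I_c/(y_c·A) = 3.26685 + 0.160695/(3.26685 × 1.90066) = 3.26685 + 0.0258803 = 3.29273 m along the plane.
The resultant acts 0.466854 + 0.0258803 = 0.492734 m (along the plate) below the hinge at the top edge, so the moment about the hinge is M = F × 0.492734 = 44.9089 × 0.492734 = 22.1281 kN·m.
A normal force at the bottom, 1.1 m from the hinge, must supply this moment: P = 22.1281/1.1 = 20.1165 kN.

P ≈ 20.1 kN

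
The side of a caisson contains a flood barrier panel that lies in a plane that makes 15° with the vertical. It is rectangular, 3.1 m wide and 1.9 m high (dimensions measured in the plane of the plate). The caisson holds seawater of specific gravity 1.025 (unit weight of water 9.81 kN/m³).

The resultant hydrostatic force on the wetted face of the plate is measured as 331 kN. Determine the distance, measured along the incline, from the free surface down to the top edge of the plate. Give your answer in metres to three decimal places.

y_top ≈ 4.836 m

γ = 1.025 × 9.81 = 10.05525 kN/m³.
A = 3.1 × 1.9 = 5.89 m².
From F = γ·h_c·A, the centroid depth is h_c = 331/(10.05525 × 5.89) = 5.58882 m.
The plate makes 15° with the vertical, i.e. θ = 90° − 15° = 75° to the horizontal. Measuring y along the incline from the free-surface line, vertical depth h = y·sinθ with sinθ = 0.965926.
Along the incline, y_c = h_c/sinθ = 5.58882/0.965926 = 5.78597 m.
The centroid lies 1.9/2 = 0.95 m below the top edge, so the top edge sits at y_top = 5.78597 − 0.95 = 4.83597 m along the incline.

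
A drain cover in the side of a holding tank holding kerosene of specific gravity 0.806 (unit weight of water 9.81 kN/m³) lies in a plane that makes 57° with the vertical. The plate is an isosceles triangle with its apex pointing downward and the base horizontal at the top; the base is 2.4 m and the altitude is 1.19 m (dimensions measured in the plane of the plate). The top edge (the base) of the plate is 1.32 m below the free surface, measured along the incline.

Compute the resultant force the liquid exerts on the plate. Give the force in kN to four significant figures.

γ = 0.806 × 9.81 = 7.90686 kN/m³.
The plate makes 57° with the vertical, i.e. θ = 90° − 57° = 33° to the horizontal. Measuring y along the incline from the free-surface line, vertical depth h = y·sinθ with sinθ = 0.544639.
With the apex down, the centroid sits h/3 = 1.19/3 = 0.396667 m below the base (the top edge), so y_c = 1.32 + 0.396667 = 1.71667 m and h_c = 1.71667 × 0.544639 = 0.934965 m.
A = ½ × 2.4 × 1.19 = 1.428 m².
Resultant F = γ·h_c·A = 7.90686 × 0.934965 × 1.428 = 10.5567 kN.

F ≈ 10.56 kN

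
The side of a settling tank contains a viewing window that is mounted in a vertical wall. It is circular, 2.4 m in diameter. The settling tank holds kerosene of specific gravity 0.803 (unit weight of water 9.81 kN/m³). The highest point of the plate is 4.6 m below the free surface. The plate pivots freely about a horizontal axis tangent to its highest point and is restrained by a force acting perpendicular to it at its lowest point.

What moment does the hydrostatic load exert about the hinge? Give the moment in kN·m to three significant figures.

M ≈ 261 kN·m

γ = 0.803 × 9.81 = 7.87743 kN/m³.
The centroid is at the centre, 1.2 m below the top of the plate, so the centroid depth is h_c = 4.6 + 1.2 = 5.8 m.
A = π(1.2)² = 4.52389 m².
Resultant F = γ·h_c·A = 7.87743 × 5.8 × 4.52389 = 206.692 kN.
I_c = πr⁴/4 = π × 1.2⁴/4 = 1.6286 m⁴.
Centre of pressure: y_p = y_c + I_c/(y_c·A) = 5.8 + 1.6286/(5.8 × 4.52389) = 5.8 + 0.062069 = 5.86207 m along the plane.
The resultant acts 1.2 + 0.062069 = 1.26207 m (along the plate) below the hinge at the top edge, so the moment about the hinge is M = F × 1.26207 = 206.692 × 1.26207 = 260.86 kN·m.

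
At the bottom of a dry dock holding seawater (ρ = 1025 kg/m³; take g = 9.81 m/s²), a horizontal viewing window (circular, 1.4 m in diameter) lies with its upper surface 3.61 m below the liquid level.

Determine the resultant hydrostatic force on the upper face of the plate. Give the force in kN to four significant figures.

F ≈ 55.88 kN

γ = ρg = 1025 × 9.81 / 1000 = 10.05525 kN/m³.
The plate is horizontal, so pressure is uniform at p = γ·h = 10.05525 × 3.61 = 36.2995 kN/m².
A = π(0.7)² = 1.53938 m².
F = p·A = 36.2995 × 1.53938 = 55.8787 kN.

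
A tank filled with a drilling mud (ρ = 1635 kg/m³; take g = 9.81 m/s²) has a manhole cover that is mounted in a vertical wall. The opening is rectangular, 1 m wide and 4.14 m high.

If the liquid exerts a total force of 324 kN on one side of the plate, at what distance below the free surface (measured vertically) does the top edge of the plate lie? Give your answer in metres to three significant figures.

γ = ρg = 1635 × 9.81 / 1000 = 16.03935 kN/m³.
A = 1 × 4.14 = 4.14 m².
From F = γ·h_c·A, the centroid depth is h_c = 324/(16.03935 × 4.14) = 4.8793 m.
The centroid lies 4.14/2 = 2.07 m below the top edge, so the top edge sits at h_top = 4.8793 − 2.07 = 2.8093 m below the surface.

d_top ≈ 2.81 m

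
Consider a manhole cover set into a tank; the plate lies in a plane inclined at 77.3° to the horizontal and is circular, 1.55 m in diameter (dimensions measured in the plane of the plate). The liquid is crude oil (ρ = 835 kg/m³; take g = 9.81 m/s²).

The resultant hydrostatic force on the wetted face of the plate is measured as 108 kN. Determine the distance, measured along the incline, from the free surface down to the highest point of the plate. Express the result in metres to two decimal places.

y_top ≈ 6.39 m

γ = ρg = 835 × 9.81 / 1000 = 8.19135 kN/m³.
A = π(0.775)² = 1.88692 m².
From F = γ·h_c·A, the centroid depth is h_c = 108/(8.19135 × 1.88692) = 6.98739 m.
Let θ = 77.3° be the plate's angle to the horizontal; measure y along the incline from where the plane meets the free surface. Vertical depth h = y·sinθ with sinθ = 0.975535.
Along the incline, y_c = h_c/sinθ = 6.98739/0.975535 = 7.16262 m.
The centroid is at the centre, 0.775 m below the top of the plate, so the highest point sits at y_top = 7.16262 − 0.775 = 6.38762 m along the incline.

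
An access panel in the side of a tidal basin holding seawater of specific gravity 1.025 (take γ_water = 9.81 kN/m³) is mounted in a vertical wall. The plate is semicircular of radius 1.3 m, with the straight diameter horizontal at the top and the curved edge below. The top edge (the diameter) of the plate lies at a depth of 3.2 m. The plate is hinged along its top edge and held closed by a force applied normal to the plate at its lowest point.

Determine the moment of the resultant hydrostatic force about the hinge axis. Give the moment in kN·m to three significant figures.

γ = 1.025 × 9.81 = 10.05525 kN/m³.
The centroid of a semicircle lies 4r/(3π) = 0.551737 m from the diameter, here below the top edge, so the centroid depth is h_c = 3.2 + 0.551737 = 3.75174 m.
A = πr²/2 = π × 1.3²/2 = 2.65465 m².
Resultant F = γ·h_c·A = 10.05525 × 3.75174 × 2.65465 = 100.146 kN.
I_c = (π/8 − 8/(9π))·r⁴ = 0.109757 × 1.3⁴ = 0.313477 m⁴.
Centre of pressure: y_p = y_c + I_c/(y_c·A) = 3.75174 + 0.313477/(3.75174 × 2.65465) = 3.75174 + 0.031475 = 3.78321 m along the plane.
The resultant acts 0.551737 + 0.031475 = 0.583212 m (along the plate) below the hinge at the top edge, so the moment about the hinge is M = F × 0.583212 = 100.146 × 0.583212 = 58.4063 kN·m.

M ≈ 58.4 kN·m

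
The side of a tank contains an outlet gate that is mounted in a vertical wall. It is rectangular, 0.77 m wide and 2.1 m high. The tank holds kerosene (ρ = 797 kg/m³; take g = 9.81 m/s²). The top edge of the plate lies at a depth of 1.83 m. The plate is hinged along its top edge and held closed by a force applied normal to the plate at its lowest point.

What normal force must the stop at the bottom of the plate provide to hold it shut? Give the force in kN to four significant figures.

P ≈ 20.42 kN

γ = ρg = 797 × 9.81 / 1000 = 7.81857 kN/m³.
The centroid lies 2.1/2 = 1.05 m below the top edge, so the centroid depth is h_c = 1.83 + 1.05 = 2.88 m.
A = 0.77 × 2.1 = 1.617 m².
Resultant F = γ·h_c·A = 7.81857 × 2.88 × 1.617 = 36.4108 kN.
I_c = b·h³/12 = 0.77 × 2.1³/12 = 0.594248 m⁴.
Centre of pressure: y_p = y_c + I_c/(y_c·A) = 2.88 + 0.594248/(2.88 × 1.617) = 2.88 + 0.127604 = 3.0076 m along the plane.
The resultant acts 1.05 + 0.127604 = 1.1776 m (along the plate) below the hinge at the top edge, so the moment about the hinge is M = F × 1.1776 = 36.4108 × 1.1776 = 42.8774 kN·m.
A normal force at the bottom, 2.1 m from the hinge, must supply this moment: P = 42.8774/2.1 = 20.4178 kN.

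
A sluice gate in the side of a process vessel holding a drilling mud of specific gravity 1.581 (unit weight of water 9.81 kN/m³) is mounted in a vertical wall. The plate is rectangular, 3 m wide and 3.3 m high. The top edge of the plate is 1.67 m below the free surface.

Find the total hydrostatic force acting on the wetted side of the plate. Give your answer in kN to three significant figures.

γ = 1.581 × 9.81 = 15.50961 kN/m³.
The centroid lies 3.3/2 = 1.65 m below the top edge, so the centroid depth is h_c = 1.67 + 1.65 = 3.32 m.
A = 3 × 3.3 = 9.9 m².
Resultant F = γ·h_c·A = 15.50961 × 3.32 × 9.9 = 509.77 kN.

F ≈ 510 kN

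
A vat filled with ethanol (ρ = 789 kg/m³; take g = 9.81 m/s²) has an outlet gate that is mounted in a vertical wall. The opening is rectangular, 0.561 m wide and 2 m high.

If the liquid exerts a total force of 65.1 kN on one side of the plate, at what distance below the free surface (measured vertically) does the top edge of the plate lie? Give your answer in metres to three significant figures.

d_top ≈ 6.50 m

γ = ρg = 789 × 9.81 / 1000 = 7.74009 kN/m³.
A = 0.561 × 2 = 1.122 m².
From F = γ·h_c·A, the centroid depth is h_c = 65.1/(7.74009 × 1.122) = 7.49622 m.
The centroid lies 2/2 = 1 m below the top edge, so the top edge sits at h_top = 7.49622 − 1 = 6.49622 m below the surface.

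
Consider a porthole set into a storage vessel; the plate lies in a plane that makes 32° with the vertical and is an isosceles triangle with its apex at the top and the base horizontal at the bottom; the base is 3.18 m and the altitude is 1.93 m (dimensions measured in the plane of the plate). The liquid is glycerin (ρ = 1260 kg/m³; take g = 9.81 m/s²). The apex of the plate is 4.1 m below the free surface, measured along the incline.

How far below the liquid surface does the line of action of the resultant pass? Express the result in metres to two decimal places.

γ = ρg = 1260 × 9.81 / 1000 = 12.3606 kN/m³.
The plate makes 32° with the vertical, i.e. θ = 90° − 32° = 58° to the horizontal. Measuring y along the incline from the free-surface line, vertical depth h = y·sinθ with sinθ = 0.848048.
With the apex up, the centroid sits 2h/3 = 2 × 1.93/3 = 1.28667 m below the apex, so y_c = 4.1 + 1.28667 = 5.38667 m and h_c = 5.38667 × 0.848048 = 4.56815 m.
A = ½ × 3.18 × 1.93 = 3.0687 m².
Resultant F = γ·h_c·A = 12.3606 × 4.56815 × 3.0687 = 173.274 kN.
I_c = b·h³/36 = 3.18 × 1.93³/36 = 0.635033 m⁴.
Centre of pressure: y_p = y_c + I_c/(y_c·A) = 5.38667 + 0.635033/(5.38667 × 3.0687) = 5.38667 + 0.0384168 = 5.42509 m along the plane.
Vertically, h_p = y_p·sinθ = 5.42509 × 0.848048 = 4.60074 m.

h_p = 4.60 m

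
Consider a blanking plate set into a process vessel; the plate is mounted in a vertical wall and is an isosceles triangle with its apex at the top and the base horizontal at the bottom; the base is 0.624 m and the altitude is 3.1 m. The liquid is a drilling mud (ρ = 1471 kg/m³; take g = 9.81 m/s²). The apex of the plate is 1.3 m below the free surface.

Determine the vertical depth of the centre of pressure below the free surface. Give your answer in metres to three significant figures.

h_p = 3.53 m

γ = ρg = 1471 × 9.81 / 1000 = 14.43051 kN/m³.
With the apex up, the centroid sits 2h/3 = 2 × 3.1/3 = 2.06667 m below the apex, so the centroid depth is h_c = 1.3 + 2.06667 = 3.36667 m.
A = ½ × 0.624 × 3.1 = 0.9672 m².
Resultant F = γ·h_c·A = 14.43051 × 3.36667 × 0.9672 = 46.9893 kN.
I_c = b·h³/36 = 0.624 × 3.1³/36 = 0.516377 m⁴.
Centre of pressure: y_p = y_c + I_c/(y_c·A) = 3.36667 + 0.516377/(3.36667 × 0.9672) = 3.36667 + 0.158581 = 3.52525 m along the plane.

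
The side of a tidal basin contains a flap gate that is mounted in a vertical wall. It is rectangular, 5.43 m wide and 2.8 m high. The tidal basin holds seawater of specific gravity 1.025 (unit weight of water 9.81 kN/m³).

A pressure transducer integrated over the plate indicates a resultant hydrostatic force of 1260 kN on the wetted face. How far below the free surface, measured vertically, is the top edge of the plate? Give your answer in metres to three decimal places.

d_top ≈ 6.842 m

γ = 1.025 × 9.81 = 10.05525 kN/m³.
A = 5.43 × 2.8 = 15.204 m².
From F = γ·h_c·A, the centroid depth is h_c = 1260/(10.05525 × 15.204) = 8.24176 m.
The centroid lies 2.8/2 = 1.4 m below the top edge, so the top edge sits at h_top = 8.24176 − 1.4 = 6.84176 m below the surface.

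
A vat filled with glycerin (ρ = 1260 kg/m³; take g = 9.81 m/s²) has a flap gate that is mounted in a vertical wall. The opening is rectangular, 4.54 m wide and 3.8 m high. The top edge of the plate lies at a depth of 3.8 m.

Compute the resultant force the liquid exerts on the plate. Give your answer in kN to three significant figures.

F ≈ 1220 kN

γ = ρg = 1260 × 9.81 / 1000 = 12.3606 kN/m³.
The centroid lies 3.8/2 = 1.9 m below the top edge, so the centroid depth is h_c = 3.8 + 1.9 = 5.7 m.
A = 4.54 × 3.8 = 17.252 m².
Resultant F = γ·h_c·A = 12.3606 × 5.7 × 17.252 = 1215.5 kN.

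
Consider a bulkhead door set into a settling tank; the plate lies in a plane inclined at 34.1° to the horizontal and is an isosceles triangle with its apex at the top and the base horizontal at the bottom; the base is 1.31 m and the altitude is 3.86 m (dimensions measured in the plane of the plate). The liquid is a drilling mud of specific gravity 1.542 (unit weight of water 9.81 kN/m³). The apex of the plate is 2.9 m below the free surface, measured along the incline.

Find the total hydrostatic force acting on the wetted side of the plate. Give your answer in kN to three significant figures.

γ = 1.542 × 9.81 = 15.12702 kN/m³.
Let θ = 34.1° be the plate's angle to the horizontal; measure y along the incline from where the plane meets the free surface. Vertical depth h = y·sinθ with sinθ = 0.560639.
With the apex up, the centroid sits 2h/3 = 2 × 3.86/3 = 2.57333 m below the apex, so y_c = 2.9 + 2.57333 = 5.47333 m and h_c = 5.47333 × 0.560639 = 3.06856 m.
A = ½ × 1.31 × 3.86 = 2.5283 m².
Resultant F = γ·h_c·A = 15.12702 × 3.06856 × 2.5283 = 117.359 kN.

F ≈ 117 kN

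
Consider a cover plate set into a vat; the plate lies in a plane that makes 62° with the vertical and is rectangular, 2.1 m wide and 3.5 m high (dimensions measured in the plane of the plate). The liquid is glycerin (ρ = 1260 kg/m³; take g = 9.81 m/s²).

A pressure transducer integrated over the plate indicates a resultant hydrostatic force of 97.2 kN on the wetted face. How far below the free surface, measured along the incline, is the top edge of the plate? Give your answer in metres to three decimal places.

y_top ≈ 0.529 m

γ = ρg = 1260 × 9.81 / 1000 = 12.3606 kN/m³.
A = 2.1 × 3.5 = 7.35 m².
From F = γ·h_c·A, the centroid depth is h_c = 97.2/(12.3606 × 7.35) = 1.06989 m.
The plate makes 62° with the vertical, i.e. θ = 90° − 62° = 28° to the horizontal. Measuring y along the incline from the free-surface line, vertical depth h = y·sinθ with sinθ = 0.469472.
Along the incline, y_c = h_c/sinθ = 1.06989/0.469472 = 2.27892 m.
The centroid lies 3.5/2 = 1.75 m below the top edge, so the top edge sits at y_top = 2.27892 − 1.75 = 0.52892 m along the incline.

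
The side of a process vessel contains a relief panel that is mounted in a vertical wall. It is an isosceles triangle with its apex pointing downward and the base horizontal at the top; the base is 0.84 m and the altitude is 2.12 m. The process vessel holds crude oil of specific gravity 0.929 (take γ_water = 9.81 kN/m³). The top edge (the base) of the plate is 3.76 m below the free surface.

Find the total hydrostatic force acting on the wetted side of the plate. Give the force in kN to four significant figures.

γ = 0.929 × 9.81 = 9.11349 kN/m³.
With the apex down, the centroid sits h/3 = 2.12/3 = 0.706667 m below the base (the top edge), so the centroid depth is h_c = 3.76 + 0.706667 = 4.46667 m.
A = ½ × 0.84 × 2.12 = 0.8904 m².
Resultant F = γ·h_c·A = 9.11349 × 4.46667 × 0.8904 = 36.2455 kN.

F ≈ 36.25 kN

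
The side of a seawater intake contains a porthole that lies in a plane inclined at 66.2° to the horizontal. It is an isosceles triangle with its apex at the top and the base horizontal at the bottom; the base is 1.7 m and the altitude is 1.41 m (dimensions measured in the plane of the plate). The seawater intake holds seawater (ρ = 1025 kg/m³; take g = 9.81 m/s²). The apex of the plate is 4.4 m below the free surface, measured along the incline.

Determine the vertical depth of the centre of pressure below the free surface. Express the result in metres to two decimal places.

h_p = 4.90 m

γ = ρg = 1025 × 9.81 / 1000 = 10.05525 kN/m³.
Let θ = 66.2° be the plate's angle to the horizontal; measure y along the incline from where the plane meets the free surface. Vertical depth h = y·sinθ with sinθ = 0.914960.
With the apex up, the centroid sits 2h/3 = 2 × 1.41/3 = 0.94 m below the apex, so y_c = 4.4 + 0.94 = 5.34 m and h_c = 5.34 × 0.914960 = 4.88589 m.
A = ½ × 1.7 × 1.41 = 1.1985 m².
Resultant F = γ·h_c·A = 10.05525 × 4.88589 × 1.1985 = 58.8809 kN.
I_c = b·h³/36 = 1.7 × 1.41³/36 = 0.132374 m⁴.
Centre of pressure: y_p = y_c + I_c/(y_c·A) = 5.34 + 0.132374/(5.34 × 1.1985) = 5.34 + 0.0206835 = 5.36068 m along the plane.
Vertically, h_p = y_p·sinθ = 5.36068 × 0.914960 = 4.90481 m.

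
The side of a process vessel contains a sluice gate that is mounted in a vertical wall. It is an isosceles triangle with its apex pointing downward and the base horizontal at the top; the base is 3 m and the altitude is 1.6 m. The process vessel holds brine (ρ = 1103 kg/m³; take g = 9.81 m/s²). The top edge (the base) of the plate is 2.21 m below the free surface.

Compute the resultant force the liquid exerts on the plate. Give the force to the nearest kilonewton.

F ≈ 71 kN

γ = ρg = 1103 × 9.81 / 1000 = 10.82043 kN/m³.
With the apex down, the centroid sits h/3 = 1.6/3 = 0.533333 m below the base (the top edge), so the centroid depth is h_c = 2.21 + 0.533333 = 2.74333 m.
A = ½ × 3 × 1.6 = 2.4 m².
Resultant F = γ·h_c·A = 10.82043 × 2.74333 × 2.4 = 71.2416 kN.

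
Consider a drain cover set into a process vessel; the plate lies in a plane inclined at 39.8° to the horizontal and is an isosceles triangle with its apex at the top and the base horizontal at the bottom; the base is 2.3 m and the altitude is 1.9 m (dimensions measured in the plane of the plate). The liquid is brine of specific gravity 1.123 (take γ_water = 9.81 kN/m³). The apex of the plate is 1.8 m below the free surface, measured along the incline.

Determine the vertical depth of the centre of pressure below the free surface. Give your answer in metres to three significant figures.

h_p = 2.00 m

γ = 1.123 × 9.81 = 11.01663 kN/m³.
Let θ = 39.8° be the plate's angle to the horizontal; measure y along the incline from where the plane meets the free surface. Vertical depth h = y·sinθ with sinθ = 0.640110.
With the apex up, the centroid sits 2h/3 = 2 × 1.9/3 = 1.26667 m below the apex, so y_c = 1.8 + 1.26667 = 3.06667 m and h_c = 3.06667 × 0.640110 = 1.96301 m.
A = ½ × 2.3 × 1.9 = 2.185 m².
Resultant F = γ·h_c·A = 11.01663 × 1.96301 × 2.185 = 47.2523 kN.
I_c = b·h³/36 = 2.3 × 1.9³/36 = 0.438214 m⁴.
Centre of pressure: y_p = y_c + I_c/(y_c·A) = 3.06667 + 0.438214/(3.06667 × 2.185) = 3.06667 + 0.0653985 = 3.13207 m along the plane.
Vertically, h_p = y_p·sinθ = 3.13207 × 0.640110 = 2.00487 m.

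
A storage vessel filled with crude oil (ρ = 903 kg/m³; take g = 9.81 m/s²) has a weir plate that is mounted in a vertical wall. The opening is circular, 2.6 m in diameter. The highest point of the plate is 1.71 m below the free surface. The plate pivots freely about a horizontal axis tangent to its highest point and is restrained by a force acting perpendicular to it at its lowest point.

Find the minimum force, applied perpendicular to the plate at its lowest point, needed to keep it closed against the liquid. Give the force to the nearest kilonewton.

γ = ρg = 903 × 9.81 / 1000 = 8.85843 kN/m³.
The centroid is at the centre, 1.3 m below the top of the plate, so the centroid depth is h_c = 1.71 + 1.3 = 3.01 m.
A = π(1.3)² = 5.30929 m².
Resultant F = γ·h_c·A = 8.85843 × 3.01 × 5.30929 = 141.566 kN.
I_c = πr⁴/4 = π × 1.3⁴/4 = 2.24318 m⁴.
Centre of pressure: y_p = y_c + I_c/(y_c·A) = 3.01 + 2.24318/(3.01 × 5.30929) = 3.01 + 0.140366 = 3.15037 m along the plane.
The resultant acts 1.3 + 0.140366 = 1.44037 m (along the plate) below the hinge at the top edge, so the moment about the hinge is M = F × 1.44037 = 141.566 × 1.44037 = 203.907 kN·m.
A normal force at the bottom, 2.6 m from the hinge, must supply this moment: P = 203.907/2.6 = 78.4258 kN.

P ≈ 78 kN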